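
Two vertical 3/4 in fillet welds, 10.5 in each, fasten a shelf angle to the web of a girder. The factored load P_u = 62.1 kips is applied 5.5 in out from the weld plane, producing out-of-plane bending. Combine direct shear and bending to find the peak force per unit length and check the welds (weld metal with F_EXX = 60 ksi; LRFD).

f_max ≈ 9.75 kip/in; adequate

L_w = 2 × 10.5 = 21 in; section modulus (unit throat) S = 2 × L²/6 = 36.75 in².
Direct shear f_v = P/L_w = 62.1/21 = 2.957 kip/in.
Moment M = P × e = 62.1 × 5.5 = 341.55 kip·in; bending f_b = M/S = 9.294 kip/in.
f_max = √(f_v² + f_b²) = √(2.957² + 9.294²) = 9.753 kip/in.
φr_n = 0.75 × 0.6 × 60 × (0.707 × 0.75) = 14.32 kip/in → adequate.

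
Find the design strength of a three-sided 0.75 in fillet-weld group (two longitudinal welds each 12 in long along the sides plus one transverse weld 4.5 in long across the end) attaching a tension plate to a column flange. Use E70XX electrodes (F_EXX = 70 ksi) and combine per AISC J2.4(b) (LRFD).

t_e = 0.707 × 0.75 = 0.5302 in.
R_nwl = 0.6 × 70 × 0.5302 × 24 = 534.5 kip (longitudinal, 2 welds).
R_nwt = 0.6 × 70 × 0.5302 × 4.5 = 100.2 kip (transverse, base value).
(i) R_nwl + R_nwt = 634.7 kip; (ii) 0.85 R_nwl + 1.5 R_nwt = 604.6 kip.
R_n = max = 634.7 kip [governs: (i)]; φR_n = 476 kip.

φR_n ≈ 476 kip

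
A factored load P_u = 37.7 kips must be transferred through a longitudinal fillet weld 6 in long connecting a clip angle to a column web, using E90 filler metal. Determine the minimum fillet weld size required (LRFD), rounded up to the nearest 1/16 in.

w = 1/4 in

E90XX → F_EXX = 90 ksi.
Total weld length L = 6 in.
Required throat t_e = P_u / (φ × 0.6 F_EXX × L) = 37.7 / (0.75 × 0.6 × 90 × 6) = 0.1551 in.
Required leg w = t_e / 0.707 = 0.2194 in → use 1/4 in.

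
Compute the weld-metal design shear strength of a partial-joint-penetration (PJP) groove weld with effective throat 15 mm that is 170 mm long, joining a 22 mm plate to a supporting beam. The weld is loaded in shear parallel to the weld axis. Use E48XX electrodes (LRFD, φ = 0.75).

E48XX → F_EXX = 480 MPa.
Effective throat (given) t_e = 15 mm.
A_we = 15 × 170 = 2550 mm².
F_nw = 0.6 F_EXX = 288 MPa.
φR_n = 0.75 × 288 × 2550 × 10⁻³ = 550.8 kN.

φR_n ≈ 551 kN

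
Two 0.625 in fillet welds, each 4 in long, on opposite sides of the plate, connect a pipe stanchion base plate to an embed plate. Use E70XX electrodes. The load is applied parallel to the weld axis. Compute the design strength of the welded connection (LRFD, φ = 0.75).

E70XX → F_EXX = 70 ksi.
Effective throat t_e = 0.707 × 0.625 = 0.4419 in.
Total length L = 8 in; A_we = 0.4419 × 8 = 3.535 in².
F_nw = 0.6 F_EXX = 0.6 × 70 = 42 ksi.
φR_n = 0.75 × 42 × 3.535 = 111.4 kips.

φR_n ≈ 111 kips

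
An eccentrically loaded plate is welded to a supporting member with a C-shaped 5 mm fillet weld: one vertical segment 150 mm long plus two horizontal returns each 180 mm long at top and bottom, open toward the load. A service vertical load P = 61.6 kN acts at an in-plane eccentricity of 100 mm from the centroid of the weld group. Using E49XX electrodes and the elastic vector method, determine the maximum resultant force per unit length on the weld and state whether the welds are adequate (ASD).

f_max ≈ 315 N/mm; adequate

E49XX → F_EXX = 490 MPa.
Total weld length L_w = 510 mm. Treat welds as unit-width lines.
Centroid: x̄ = 2×180×90 / 510 = 63.53 mm from the vertical weld.
Polar moment about centroid: J = I_x + I_y = [150³/12 + 2×180×75²] + [150×63.53² + 2(180³/12 + 180×26.47²)] = 4136000 mm³.
Direct shear f_v = P/L_w = 61.6×10³ / 510 = 120.8 N/mm (vertical).
Torsion M = P·e = 61.6×10³ × 100 = 6160000 N·mm.
Critical point at (x, y) = (116.5, 75) from centroid. f_tx = M·y/J = 111.7 N/mm; f_ty = M·x/J = 173.5 N/mm.
Resultant f_max = √[f_tx² + (f_v + f_ty)²] = √[111.7² + (120.8 + 173.5)²] = 314.7 N/mm.
Capacity per unit length: r_n/Ω = (1/2.0) × 0.6 × 490 × (0.707 × 5) = 519.6 N/mm.
314.7 ≤ 519.6 → adequate.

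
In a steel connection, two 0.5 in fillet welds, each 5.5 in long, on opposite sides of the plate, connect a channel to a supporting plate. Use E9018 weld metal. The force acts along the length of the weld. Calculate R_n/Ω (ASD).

E90XX → F_EXX = 90 ksi.
Effective throat t_e = 0.707 × 0.5 = 0.3535 in.
Total length L = 11 in; A_we = 0.3535 × 11 = 3.888 in².
F_nw = 0.6 F_EXX = 0.6 × 90 = 54 ksi.
R_n = 54 × 3.888 = 210 kip; R_n/Ω = 210/2.0 = 105 kip.

R_n/Ω ≈ 105 kip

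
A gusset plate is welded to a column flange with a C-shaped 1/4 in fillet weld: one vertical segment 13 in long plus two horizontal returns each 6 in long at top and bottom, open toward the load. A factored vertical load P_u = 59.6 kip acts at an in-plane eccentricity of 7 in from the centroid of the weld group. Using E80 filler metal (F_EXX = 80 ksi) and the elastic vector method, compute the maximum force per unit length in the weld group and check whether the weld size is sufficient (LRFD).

Total weld length L_w = 25 in. Treat welds as unit-width lines.
Centroid: x̄ = 2×6×3 / 25 = 1.44 in from the vertical weld.
Polar moment about centroid: J = I_x + I_y = [13³/12 + 2×6×6.5²] + [13×1.44² + 2(6³/12 + 6×1.56²)] = 782.2 in³.
Direct shear f_v = P/L_w = 59.6 / 25 = 2.384 kip/in (vertical).
Torsion M = P·e = 59.6 × 7 = 417.2 kip·in.
Critical point at (x, y) = (4.56, 6.5) from centroid. f_tx = M·y/J = 3.467 kip/in; f_ty = M·x/J = 2.432 kip/in.
Resultant f_max = √[f_tx² + (f_v + f_ty)²] = √[3.467² + (2.384 + 2.432)²] = 5.934 kip/in.
Capacity per unit length: φr_n = 0.75 × 0.6 × 80 × (0.707 × 0.25) = 6.363 kip/in.
5.934 ≤ 6.363 → adequate.

f_max ≈ 5.93 kip/in; adequate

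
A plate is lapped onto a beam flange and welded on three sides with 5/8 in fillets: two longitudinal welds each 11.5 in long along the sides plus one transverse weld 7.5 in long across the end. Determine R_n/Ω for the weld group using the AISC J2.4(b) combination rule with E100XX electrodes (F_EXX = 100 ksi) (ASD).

t_e = 0.707 × 0.625 = 0.4419 in.
R_nwl = 0.6 × 100 × 0.4419 × 23 = 609.8 kips (longitudinal, 2 welds).
R_nwt = 0.6 × 100 × 0.4419 × 7.5 = 198.8 kips (transverse, base value).
(i) R_nwl + R_nwt = 808.6 kips; (ii) 0.85 R_nwl + 1.5 R_nwt = 816.6 kips.
R_n = max = 816.6 kips [governs: (ii)]; R_n/Ω = 408.3 kips.

R_n/Ω ≈ 408 kips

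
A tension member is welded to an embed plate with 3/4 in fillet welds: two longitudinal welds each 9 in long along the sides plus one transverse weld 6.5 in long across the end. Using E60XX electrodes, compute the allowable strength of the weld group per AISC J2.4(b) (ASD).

E60XX → F_EXX = 60 ksi.
t_e = 0.707 × 0.75 = 0.5302 in.
R_nwl = 0.6 × 60 × 0.5302 × 18 = 343.6 kips (longitudinal, 2 welds).
R_nwt = 0.6 × 60 × 0.5302 × 6.5 = 124.1 kips (transverse, base value).
(i) R_nwl + R_nwt = 467.7 kips; (ii) 0.85 R_nwl + 1.5 R_nwt = 478.2 kips.
R_n = max = 478.2 kips [governs: (ii)]; R_n/Ω = 239.1 kips.

R_n/Ω ≈ 239 kips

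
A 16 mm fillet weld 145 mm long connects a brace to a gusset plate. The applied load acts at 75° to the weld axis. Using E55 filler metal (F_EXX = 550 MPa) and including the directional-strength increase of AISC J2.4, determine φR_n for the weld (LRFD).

t_e = 0.707 × 16 = 11.31 mm; A_we = 11.31 × 145 = 1640 mm².
Directional factor: 1.0 + 0.5 sin^1.5(75°) = 1.475.
F_nw = 0.6 × 550 × 1.475 = 486.6 MPa.
φR_n = 0.75 × 486.6 × 1640 × 10⁻³ = 598.7 kN.

φR_n ≈ 599 kN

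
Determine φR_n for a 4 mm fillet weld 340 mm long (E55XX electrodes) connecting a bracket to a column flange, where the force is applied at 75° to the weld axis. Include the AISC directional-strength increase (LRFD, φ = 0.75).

φR_n ≈ 351 kN

E55XX → F_EXX = 550 MPa.
t_e = 0.707 × 4 = 2.828 mm; A_we = 2.828 × 340 = 961.5 mm².
Directional factor: 1.0 + 0.5 sin^1.5(75°) = 1.475.
F_nw = 0.6 × 550 × 1.475 = 486.6 MPa.
φR_n = 0.75 × 486.6 × 961.5 × 10⁻³ = 350.9 kN.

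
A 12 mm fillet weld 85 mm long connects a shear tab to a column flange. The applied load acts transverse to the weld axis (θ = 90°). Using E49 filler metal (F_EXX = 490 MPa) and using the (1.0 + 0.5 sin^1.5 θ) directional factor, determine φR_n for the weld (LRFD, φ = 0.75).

t_e = 0.707 × 12 = 8.484 mm; A_we = 8.484 × 85 = 721.1 mm².
Directional factor: 1.0 + 0.5 sin^1.5(90°) = 1.5.
F_nw = 0.6 × 490 × 1.5 = 441 MPa.
φR_n = 0.75 × 441 × 721.1 × 10⁻³ = 238.5 kN.

φR_n ≈ 239 kN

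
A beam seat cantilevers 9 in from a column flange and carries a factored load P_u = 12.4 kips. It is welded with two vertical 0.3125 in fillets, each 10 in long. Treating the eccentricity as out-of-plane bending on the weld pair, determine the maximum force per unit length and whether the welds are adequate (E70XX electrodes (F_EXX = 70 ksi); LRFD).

f_max ≈ 3.4 kip/in; adequate

L_w = 2 × 10 = 20 in; section modulus (unit throat) S = 2 × L²/6 = 33.33 in².
Direct shear f_v = P/L_w = 12.4/20 = 0.62 kip/in.
Moment M = P × e = 12.4 × 9 = 111.6 kip·in; bending f_b = M/S = 3.348 kip/in.
f_max = √(f_v² + f_b²) = √(0.62² + 3.348²) = 3.405 kip/in.
φr_n = 0.75 × 0.6 × 70 × (0.707 × 0.3125) = 6.96 kip/in → adequate.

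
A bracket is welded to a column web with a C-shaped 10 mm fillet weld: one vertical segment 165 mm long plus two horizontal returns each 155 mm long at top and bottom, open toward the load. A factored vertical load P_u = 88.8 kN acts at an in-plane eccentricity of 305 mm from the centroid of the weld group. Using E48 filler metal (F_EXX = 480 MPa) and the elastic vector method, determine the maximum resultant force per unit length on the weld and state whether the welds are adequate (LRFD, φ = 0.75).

f_max ≈ 1110 N/mm; adequate

Total weld length L_w = 475 mm. Treat welds as unit-width lines.
Centroid: x̄ = 2×155×77.5 / 475 = 50.58 mm from the vertical weld.
Polar moment about centroid: J = I_x + I_y = [165³/12 + 2×155×82.5²] + [165×50.58² + 2(155³/12 + 155×26.92²)] = 3752000 mm³.
Direct shear f_v = P/L_w = 88.8×10³ / 475 = 186.9 N/mm (vertical).
Torsion M = P·e = 88.8×10³ × 305 = 27084000 N·mm.
Critical point at (x, y) = (104.4, 82.5) from centroid. f_tx = M·y/J = 595.6 N/mm; f_ty = M·x/J = 753.8 N/mm.
Resultant f_max = √[f_tx² + (f_v + f_ty)²] = √[595.6² + (186.9 + 753.8)²] = 1113 N/mm.
Capacity per unit length: φr_n = 0.75 × 0.6 × 480 × (0.707 × 10) = 1527 N/mm.
1113 ≤ 1527 → adequate.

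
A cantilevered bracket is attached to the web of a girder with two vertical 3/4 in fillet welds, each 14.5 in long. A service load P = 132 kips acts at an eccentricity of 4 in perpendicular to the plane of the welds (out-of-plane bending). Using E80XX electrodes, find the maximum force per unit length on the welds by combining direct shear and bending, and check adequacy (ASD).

E80XX → F_EXX = 80 ksi.
L_w = 2 × 14.5 = 29 in; section modulus (unit throat) S = 2 × L²/6 = 70.08 in².
Direct shear f_v = P/L_w = 132/29 = 4.552 kip/in.
Moment M = P × e = 132 × 4 = 528 kip·in; bending f_b = M/S = 7.534 kip/in.
f_max = √(f_v² + f_b²) = √(4.552² + 7.534²) = 8.802 kip/in.
r_n/Ω = (1/2.0) × 0.6 × 80 × (0.707 × 0.75) = 12.73 kip/in → adequate.

f_max ≈ 8.8 kip/in; adequate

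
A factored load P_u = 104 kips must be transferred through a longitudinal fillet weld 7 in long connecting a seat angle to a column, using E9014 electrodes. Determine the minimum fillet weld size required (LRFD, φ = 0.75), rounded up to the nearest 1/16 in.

w = 9/16 in

E90XX → F_EXX = 90 ksi.
Total weld length L = 7 in.
Required throat t_e = P_u / (φ × 0.6 F_EXX × L) = 104 / (0.75 × 0.6 × 90 × 7) = 0.3668 in.
Required leg w = t_e / 0.707 = 0.5189 in → use 9/16 in.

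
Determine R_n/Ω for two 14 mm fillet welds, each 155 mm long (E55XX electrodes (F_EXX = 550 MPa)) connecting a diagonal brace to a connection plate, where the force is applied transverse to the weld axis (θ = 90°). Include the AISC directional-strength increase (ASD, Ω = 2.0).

R_n/Ω ≈ 759 kN

t_e = 0.707 × 14 = 9.898 mm; A_we = 9.898 × 310 = 3068 mm².
Directional factor: 1.0 + 0.5 sin^1.5(90°) = 1.5.
F_nw = 0.6 × 550 × 1.5 = 495 MPa.
R_n/Ω = (495 × 3068) / 2.0 × 10⁻³ = 759.4 kN.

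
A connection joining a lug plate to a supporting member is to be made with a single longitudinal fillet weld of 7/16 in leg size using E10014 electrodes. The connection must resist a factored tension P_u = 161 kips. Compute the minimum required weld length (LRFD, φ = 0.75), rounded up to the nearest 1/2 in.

E100XX → F_EXX = 100 ksi.
Throat t_e = 0.707 × 0.4375 = 0.3093 in.
φr_n = 0.75 × 0.6 × 100 × 0.3093 = 13.92 kips/in.
L_req = P_u / φr_n = 161 / 13.92 = 11.57 in total.
Round up → use L = 12 in.

L = 12 in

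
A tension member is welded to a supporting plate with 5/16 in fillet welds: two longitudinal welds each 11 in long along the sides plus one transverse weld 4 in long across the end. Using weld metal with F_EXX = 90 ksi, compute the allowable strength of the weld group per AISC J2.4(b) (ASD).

R_n/Ω ≈ 155 kip

t_e = 0.707 × 0.3125 = 0.2209 in.
R_nwl = 0.6 × 90 × 0.2209 × 22 = 262.5 kip (longitudinal, 2 welds).
R_nwt = 0.6 × 90 × 0.2209 × 4 = 47.72 kip (transverse, base value).
(i) R_nwl + R_nwt = 310.2 kip; (ii) 0.85 R_nwl + 1.5 R_nwt = 294.7 kip.
R_n = max = 310.2 kip [governs: (i)]; R_n/Ω = 155.1 kip.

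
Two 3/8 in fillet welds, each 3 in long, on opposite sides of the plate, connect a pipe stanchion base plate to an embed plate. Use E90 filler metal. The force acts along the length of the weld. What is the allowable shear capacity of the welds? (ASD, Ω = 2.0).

R_n/Ω ≈ 43 kip

E90XX → F_EXX = 90 ksi.
Effective throat t_e = 0.707 × 0.375 = 0.2651 in.
Total length L = 6 in; A_we = 0.2651 × 6 = 1.591 in².
F_nw = 0.6 F_EXX = 0.6 × 90 = 54 ksi.
R_n = 54 × 1.591 = 85.9 kip; R_n/Ω = 85.9/2.0 = 42.95 kip.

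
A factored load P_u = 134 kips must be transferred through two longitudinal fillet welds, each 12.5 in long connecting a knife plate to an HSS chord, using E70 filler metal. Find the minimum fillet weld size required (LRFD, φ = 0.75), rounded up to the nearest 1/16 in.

w = 1/4 in

E70XX → F_EXX = 70 ksi.
Total weld length L = 25 in.
Required throat t_e = P_u / (φ × 0.6 F_EXX × L) = 134 / (0.75 × 0.6 × 70 × 25) = 0.1702 in.
Required leg w = t_e / 0.707 = 0.2407 in → use 1/4 in.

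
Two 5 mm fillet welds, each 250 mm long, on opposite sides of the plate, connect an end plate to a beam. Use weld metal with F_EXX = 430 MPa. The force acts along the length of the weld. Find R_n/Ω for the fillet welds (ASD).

R_n/Ω ≈ 228 kN

Effective throat t_e = 0.707 × 5 = 3.535 mm.
Total length L = 500 mm; A_we = 3.535 × 500 = 1767 mm².
F_nw = 0.6 F_EXX = 0.6 × 430 = 258 MPa.
R_n = 258 × 1767 × 10⁻³ = 456 kN; R_n/Ω = 456/2.0 = 228 kN.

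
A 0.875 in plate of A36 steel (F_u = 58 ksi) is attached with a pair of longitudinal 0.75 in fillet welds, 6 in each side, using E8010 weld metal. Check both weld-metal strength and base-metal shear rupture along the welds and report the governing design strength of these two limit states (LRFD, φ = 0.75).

φR_n ≈ 229 kips (weld metal governs)

E80XX → F_EXX = 80 ksi.
t_e = 0.707 × 0.75 = 0.5302 in; L = 12 in.
Weld metal: φR_n = 0.75 × 0.6 × 80 × 0.5302 × 12 = 229.1 kips.
Base metal (shear rupture): φR_n = 0.75 × 0.6 × 58 × 0.875 × 12 = 274 kips.
Governing: weld metal.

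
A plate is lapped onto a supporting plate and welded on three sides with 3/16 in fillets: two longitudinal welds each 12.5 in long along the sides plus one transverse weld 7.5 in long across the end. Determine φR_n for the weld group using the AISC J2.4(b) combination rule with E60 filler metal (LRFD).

φR_n ≈ 116 kip

E60XX → F_EXX = 60 ksi.
t_e = 0.707 × 0.1875 = 0.1326 in.
R_nwl = 0.6 × 60 × 0.1326 × 25 = 119.3 kip (longitudinal, 2 welds).
R_nwt = 0.6 × 60 × 0.1326 × 7.5 = 35.79 kip (transverse, base value).
(i) R_nwl + R_nwt = 155.1 kip; (ii) 0.85 R_nwl + 1.5 R_nwt = 155.1 kip.
R_n = max = 155.1 kip [governs: (ii)]; φR_n = 116.3 kip.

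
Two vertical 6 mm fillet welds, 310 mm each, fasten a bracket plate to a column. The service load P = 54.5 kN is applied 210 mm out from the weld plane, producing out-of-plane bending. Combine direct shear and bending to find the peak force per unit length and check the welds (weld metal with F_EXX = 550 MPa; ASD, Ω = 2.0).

L_w = 2 × 310 = 620 mm; section modulus (unit throat) S = 2 × L²/6 = 32030 mm².
Direct shear f_v = P/L_w = 54.5×10³/620 = 87.9 N/mm.
Moment M = P × e = 54.5×10³ × 210 = 11445000 N·mm; bending f_b = M/S = 357.3 N/mm.
f_max = √(f_v² + f_b²) = √(87.9² + 357.3²) = 367.9 N/mm.
r_n/Ω = (1/2.0) × 0.6 × 550 × (0.707 × 6) = 699.9 N/mm → adequate.

f_max ≈ 368 N/mm; adequate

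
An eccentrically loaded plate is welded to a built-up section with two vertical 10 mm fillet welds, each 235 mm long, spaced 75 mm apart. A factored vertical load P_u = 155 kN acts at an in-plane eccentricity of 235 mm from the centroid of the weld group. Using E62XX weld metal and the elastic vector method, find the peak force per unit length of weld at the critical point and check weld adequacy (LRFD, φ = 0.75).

E62XX → F_EXX = 620 MPa.
Total weld length L_w = 470 mm. Treat welds as unit-width lines.
Polar moment about centroid: J = 2[d³/12 + d(b/2)²] = 2[235³/12 + 235×37.5²] = 2824000 mm³.
Direct shear f_v = P/L_w = 155×10³ / 470 = 329.8 N/mm (vertical).
Torsion M = P·e = 155×10³ × 235 = 36425000 N·mm.
Critical point at (x, y) = (37.5, 117.5) from centroid. f_tx = M·y/J = 1516 N/mm; f_ty = M·x/J = 483.7 N/mm.
Resultant f_max = √[f_tx² + (f_v + f_ty)²] = √[1516² + (329.8 + 483.7)²] = 1720 N/mm.
Capacity per unit length: φr_n = 0.75 × 0.6 × 620 × (0.707 × 10) = 1973 N/mm.
1720 ≤ 1973 → adequate.

f_max ≈ 1720 N/mm; adequate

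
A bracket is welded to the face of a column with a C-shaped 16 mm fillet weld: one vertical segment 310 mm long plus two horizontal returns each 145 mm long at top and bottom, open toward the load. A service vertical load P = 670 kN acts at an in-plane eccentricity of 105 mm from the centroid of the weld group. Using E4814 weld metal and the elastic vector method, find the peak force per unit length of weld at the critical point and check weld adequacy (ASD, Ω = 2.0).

E48XX → F_EXX = 480 MPa.
Total weld length L_w = 600 mm. Treat welds as unit-width lines.
Centroid: x̄ = 2×145×72.5 / 600 = 35.04 mm from the vertical weld.
Polar moment about centroid: J = I_x + I_y = [310³/12 + 2×145×155²] + [310×35.04² + 2(145³/12 + 145×37.46²)] = 10750000 mm³.
Direct shear f_v = P/L_w = 670×10³ / 600 = 1117 N/mm (vertical).
Torsion M = P·e = 670×10³ × 105 = 70350000 N·mm.
Critical point at (x, y) = (110, 155) from centroid. f_tx = M·y/J = 1015 N/mm; f_ty = M·x/J = 719.9 N/mm.
Resultant f_max = √[f_tx² + (f_v + f_ty)²] = √[1015² + (1117 + 719.9)²] = 2098 N/mm.
Capacity per unit length: r_n/Ω = (1/2.0) × 0.6 × 480 × (0.707 × 16) = 1629 N/mm.
2098 > 1629 → NOT adequate.

f_max ≈ 2100 N/mm; NOT adequate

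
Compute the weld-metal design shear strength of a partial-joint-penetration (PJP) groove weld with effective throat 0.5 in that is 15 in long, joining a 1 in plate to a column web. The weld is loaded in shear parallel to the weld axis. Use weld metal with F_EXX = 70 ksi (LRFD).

φR_n ≈ 236 kips

Effective throat (given) t_e = 0.5 in.
A_we = 0.5 × 15 = 7.5 in².
F_nw = 0.6 F_EXX = 42 ksi.
φR_n = 0.75 × 42 × 7.5 = 236.2 kips.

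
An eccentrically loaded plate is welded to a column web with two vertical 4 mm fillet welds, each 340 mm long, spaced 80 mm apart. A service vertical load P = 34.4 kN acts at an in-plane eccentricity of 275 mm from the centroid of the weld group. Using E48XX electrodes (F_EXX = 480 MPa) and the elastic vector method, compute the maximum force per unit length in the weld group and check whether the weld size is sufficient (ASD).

Total weld length L_w = 680 mm. Treat welds as unit-width lines.
Polar moment about centroid: J = 2[d³/12 + d(b/2)²] = 2[340³/12 + 340×40²] = 7639000 mm³.
Direct shear f_v = P/L_w = 34.4×10³ / 680 = 50.59 N/mm (vertical).
Torsion M = P·e = 34.4×10³ × 275 = 9460000 N·mm.
Critical point at (x, y) = (40, 170) from centroid. f_tx = M·y/J = 210.5 N/mm; f_ty = M·x/J = 49.54 N/mm.
Resultant f_max = √[f_tx² + (f_v + f_ty)²] = √[210.5² + (50.59 + 49.54)²] = 233.1 N/mm.
Capacity per unit length: r_n/Ω = (1/2.0) × 0.6 × 480 × (0.707 × 4) = 407.2 N/mm.
233.1 ≤ 407.2 → adequate.

f_max ≈ 233 N/mm; adequate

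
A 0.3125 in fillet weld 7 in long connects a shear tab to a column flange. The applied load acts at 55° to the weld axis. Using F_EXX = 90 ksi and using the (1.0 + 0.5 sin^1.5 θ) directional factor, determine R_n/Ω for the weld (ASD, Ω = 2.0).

R_n/Ω ≈ 57.2 kips

t_e = 0.707 × 0.3125 = 0.2209 in; A_we = 0.2209 × 7 = 1.547 in².
Directional factor: 1.0 + 0.5 sin^1.5(55°) = 1.371.
F_nw = 0.6 × 90 × 1.371 = 74.02 ksi.
R_n/Ω = (74.02 × 1.547) / 2.0 = 57.24 kips.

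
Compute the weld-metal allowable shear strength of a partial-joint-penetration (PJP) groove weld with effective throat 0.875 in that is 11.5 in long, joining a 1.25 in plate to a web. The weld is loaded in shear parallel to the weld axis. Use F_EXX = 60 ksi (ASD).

Effective throat (given) t_e = 0.875 in.
A_we = 0.875 × 11.5 = 10.06 in².
F_nw = 0.6 F_EXX = 36 ksi.
R_n/Ω = (36 × 10.06) / 2.0 = 181.1 kips.

R_n/Ω ≈ 181 kips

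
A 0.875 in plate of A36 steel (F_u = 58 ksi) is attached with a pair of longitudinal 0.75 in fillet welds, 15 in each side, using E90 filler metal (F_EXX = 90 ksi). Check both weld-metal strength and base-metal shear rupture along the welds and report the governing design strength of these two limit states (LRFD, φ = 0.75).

φR_n ≈ 644 kips (weld metal governs)

t_e = 0.707 × 0.75 = 0.5302 in; L = 30 in.
Weld metal: φR_n = 0.75 × 0.6 × 90 × 0.5302 × 30 = 644.3 kips.
Base metal (shear rupture): φR_n = 0.75 × 0.6 × 58 × 0.875 × 30 = 685.1 kips.
Governing: weld metal.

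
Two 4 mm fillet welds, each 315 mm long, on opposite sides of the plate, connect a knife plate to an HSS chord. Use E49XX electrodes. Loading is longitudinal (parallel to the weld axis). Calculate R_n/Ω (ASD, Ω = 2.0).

E49XX → F_EXX = 490 MPa.
Effective throat t_e = 0.707 × 4 = 2.828 mm.
Total length L = 630 mm; A_we = 2.828 × 630 = 1782 mm².
F_nw = 0.6 F_EXX = 0.6 × 490 = 294 MPa.
R_n = 294 × 1782 × 10⁻³ = 523.8 kN; R_n/Ω = 523.8/2.0 = 261.9 kN.

R_n/Ω ≈ 262 kN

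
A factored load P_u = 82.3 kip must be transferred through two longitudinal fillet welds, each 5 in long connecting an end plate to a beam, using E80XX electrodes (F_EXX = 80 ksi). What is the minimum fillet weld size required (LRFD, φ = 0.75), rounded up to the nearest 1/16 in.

Total weld length L = 10 in.
Required throat t_e = P_u / (φ × 0.6 F_EXX × L) = 82.3 / (0.75 × 0.6 × 80 × 10) = 0.2286 in.
Required leg w = t_e / 0.707 = 0.3234 in → use 3/8 in.

w = 3/8 in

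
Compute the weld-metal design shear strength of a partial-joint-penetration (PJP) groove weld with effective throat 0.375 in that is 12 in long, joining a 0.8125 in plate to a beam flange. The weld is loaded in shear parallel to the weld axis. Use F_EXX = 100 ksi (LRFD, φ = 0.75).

Effective throat (given) t_e = 0.375 in.
A_we = 0.375 × 12 = 4.5 in².
F_nw = 0.6 F_EXX = 60 ksi.
φR_n = 0.75 × 60 × 4.5 = 202.5 kips.

φR_n ≈ 202 kips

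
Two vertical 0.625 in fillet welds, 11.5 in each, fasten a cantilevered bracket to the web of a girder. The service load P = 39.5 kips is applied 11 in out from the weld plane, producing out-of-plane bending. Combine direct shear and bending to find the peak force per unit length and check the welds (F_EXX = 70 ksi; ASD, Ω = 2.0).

L_w = 2 × 11.5 = 23 in; section modulus (unit throat) S = 2 × L²/6 = 44.08 in².
Direct shear f_v = P/L_w = 39.5/23 = 1.717 kip/in.
Moment M = P × e = 39.5 × 11 = 434.5 kip·in; bending f_b = M/S = 9.856 kip/in.
f_max = √(f_v² + f_b²) = √(1.717² + 9.856²) = 10 kip/in.
r_n/Ω = (1/2.0) × 0.6 × 70 × (0.707 × 0.625) = 9.279 kip/in → NOT adequate.

f_max ≈ 10 kip/in; NOT adequate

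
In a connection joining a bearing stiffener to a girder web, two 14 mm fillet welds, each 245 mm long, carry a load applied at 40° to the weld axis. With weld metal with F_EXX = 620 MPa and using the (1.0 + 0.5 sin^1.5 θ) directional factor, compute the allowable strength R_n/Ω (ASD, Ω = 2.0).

R_n/Ω ≈ 1130 kN

t_e = 0.707 × 14 = 9.898 mm; A_we = 9.898 × 490 = 4850 mm².
Directional factor: 1.0 + 0.5 sin^1.5(40°) = 1.258.
F_nw = 0.6 × 620 × 1.258 = 467.9 MPa.
R_n/Ω = (467.9 × 4850) / 2.0 × 10⁻³ = 1135 kN.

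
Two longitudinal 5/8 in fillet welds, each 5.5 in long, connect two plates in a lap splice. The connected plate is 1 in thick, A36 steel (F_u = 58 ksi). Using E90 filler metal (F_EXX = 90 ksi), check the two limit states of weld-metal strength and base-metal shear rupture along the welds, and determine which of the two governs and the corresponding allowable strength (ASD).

R_n/Ω ≈ 131 kips (weld metal governs)

t_e = 0.707 × 0.625 = 0.4419 in; L = 11 in.
Weld metal: R_n/Ω = (1/2.0) × 0.6 × 90 × 0.4419 × 11 = 131.2 kips.
Base metal (shear rupture): R_n/Ω = (1/2.0) × 0.6 × 58 × 1 × 11 = 191.4 kips.
Governing: weld metal.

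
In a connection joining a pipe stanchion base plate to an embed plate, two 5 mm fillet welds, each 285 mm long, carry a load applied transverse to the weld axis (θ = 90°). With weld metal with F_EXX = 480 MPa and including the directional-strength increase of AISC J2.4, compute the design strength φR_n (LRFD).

t_e = 0.707 × 5 = 3.535 mm; A_we = 3.535 × 570 = 2015 mm².
Directional factor: 1.0 + 0.5 sin^1.5(90°) = 1.5.
F_nw = 0.6 × 480 × 1.5 = 432 MPa.
φR_n = 0.75 × 432 × 2015 × 10⁻³ = 652.8 kN.

φR_n ≈ 653 kN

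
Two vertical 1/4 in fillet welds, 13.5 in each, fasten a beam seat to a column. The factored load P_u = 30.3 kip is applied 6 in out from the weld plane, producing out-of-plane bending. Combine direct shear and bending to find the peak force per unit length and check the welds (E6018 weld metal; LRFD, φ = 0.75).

f_max ≈ 3.2 kip/in; adequate

E60XX → F_EXX = 60 ksi.
L_w = 2 × 13.5 = 27 in; section modulus (unit throat) S = 2 × L²/6 = 60.75 in².
Direct shear f_v = P/L_w = 30.3/27 = 1.122 kip/in.
Moment M = P × e = 30.3 × 6 = 181.8 kip·in; bending f_b = M/S = 2.993 kip/in.
f_max = √(f_v² + f_b²) = √(1.122² + 2.993²) = 3.196 kip/in.
φr_n = 0.75 × 0.6 × 60 × (0.707 × 0.25) = 4.772 kip/in → adequate.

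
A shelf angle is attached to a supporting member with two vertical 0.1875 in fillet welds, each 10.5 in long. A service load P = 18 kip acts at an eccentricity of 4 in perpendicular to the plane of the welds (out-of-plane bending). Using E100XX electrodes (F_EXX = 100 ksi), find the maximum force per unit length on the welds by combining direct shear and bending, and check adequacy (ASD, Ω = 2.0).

f_max ≈ 2.14 kip/in; adequate

L_w = 2 × 10.5 = 21 in; section modulus (unit throat) S = 2 × L²/6 = 36.75 in².
Direct shear f_v = P/L_w = 18/21 = 0.8571 kip/in.
Moment M = P × e = 18 × 4 = 72 kip·in; bending f_b = M/S = 1.959 kip/in.
f_max = √(f_v² + f_b²) = √(0.8571² + 1.959²) = 2.138 kip/in.
r_n/Ω = (1/2.0) × 0.6 × 100 × (0.707 × 0.1875) = 3.977 kip/in → adequate.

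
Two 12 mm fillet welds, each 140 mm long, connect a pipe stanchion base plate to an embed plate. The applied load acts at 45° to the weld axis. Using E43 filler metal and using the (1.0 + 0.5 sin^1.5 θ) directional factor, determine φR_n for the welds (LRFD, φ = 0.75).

φR_n ≈ 596 kN

E43XX → F_EXX = 430 MPa.
t_e = 0.707 × 12 = 8.484 mm; A_we = 8.484 × 280 = 2376 mm².
Directional factor: 1.0 + 0.5 sin^1.5(45°) = 1.297.
F_nw = 0.6 × 430 × 1.297 = 334.7 MPa.
φR_n = 0.75 × 334.7 × 2376 × 10⁻³ = 596.3 kN.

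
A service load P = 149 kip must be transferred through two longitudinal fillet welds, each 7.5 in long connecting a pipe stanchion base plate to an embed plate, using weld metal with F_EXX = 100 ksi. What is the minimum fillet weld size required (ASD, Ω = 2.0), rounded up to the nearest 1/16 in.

w = 1/2 in

Total weld length L = 15 in.
Required throat t_e = P × Ω / (0.6 F_EXX × L) = 149 × 2.0 / (0.6 × 100 × 15) = 0.3311 in.
Required leg w = t_e / 0.707 = 0.4683 in → use 1/2 in.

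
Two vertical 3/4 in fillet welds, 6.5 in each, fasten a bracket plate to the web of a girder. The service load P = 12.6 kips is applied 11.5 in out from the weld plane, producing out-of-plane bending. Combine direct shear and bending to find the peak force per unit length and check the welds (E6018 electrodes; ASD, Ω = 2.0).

f_max ≈ 10.3 kip/in; NOT adequate

E60XX → F_EXX = 60 ksi.
L_w = 2 × 6.5 = 13 in; section modulus (unit throat) S = 2 × L²/6 = 14.08 in².
Direct shear f_v = P/L_w = 12.6/13 = 0.9692 kip/in.
Moment M = P × e = 12.6 × 11.5 = 144.9 kip·in; bending f_b = M/S = 10.29 kip/in.
f_max = √(f_v² + f_b²) = √(0.9692² + 10.29²) = 10.33 kip/in.
r_n/Ω = (1/2.0) × 0.6 × 60 × (0.707 × 0.75) = 9.544 kip/in → NOT adequate.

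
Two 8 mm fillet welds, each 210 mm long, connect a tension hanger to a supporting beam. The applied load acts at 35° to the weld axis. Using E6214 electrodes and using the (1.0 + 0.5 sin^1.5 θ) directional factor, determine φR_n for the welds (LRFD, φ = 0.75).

φR_n ≈ 807 kN

E62XX → F_EXX = 620 MPa.
t_e = 0.707 × 8 = 5.656 mm; A_we = 5.656 × 420 = 2376 mm².
Directional factor: 1.0 + 0.5 sin^1.5(35°) = 1.217.
F_nw = 0.6 × 620 × 1.217 = 452.8 MPa.
φR_n = 0.75 × 452.8 × 2376 × 10⁻³ = 806.7 kN.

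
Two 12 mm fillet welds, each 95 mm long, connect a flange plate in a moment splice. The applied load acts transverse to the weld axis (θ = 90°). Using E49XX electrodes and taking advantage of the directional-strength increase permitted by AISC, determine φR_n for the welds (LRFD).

E49XX → F_EXX = 490 MPa.
t_e = 0.707 × 12 = 8.484 mm; A_we = 8.484 × 190 = 1612 mm².
Directional factor: 1.0 + 0.5 sin^1.5(90°) = 1.5.
F_nw = 0.6 × 490 × 1.5 = 441 MPa.
φR_n = 0.75 × 441 × 1612 × 10⁻³ = 533.2 kN.

φR_n ≈ 533 kN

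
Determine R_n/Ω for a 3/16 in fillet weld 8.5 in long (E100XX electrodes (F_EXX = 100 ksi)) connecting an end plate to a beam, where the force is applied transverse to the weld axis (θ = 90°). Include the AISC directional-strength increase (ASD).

t_e = 0.707 × 0.1875 = 0.1326 in; A_we = 0.1326 × 8.5 = 1.127 in².
Directional factor: 1.0 + 0.5 sin^1.5(90°) = 1.5.
F_nw = 0.6 × 100 × 1.5 = 90 ksi.
R_n/Ω = (90 × 1.127) / 2.0 = 50.71 kip.

R_n/Ω ≈ 50.7 kip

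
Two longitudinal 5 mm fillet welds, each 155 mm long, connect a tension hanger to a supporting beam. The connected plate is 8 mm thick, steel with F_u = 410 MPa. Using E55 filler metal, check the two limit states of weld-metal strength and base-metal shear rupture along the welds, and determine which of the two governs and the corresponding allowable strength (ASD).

R_n/Ω ≈ 181 kN (weld metal governs)

E55XX → F_EXX = 550 MPa.
t_e = 0.707 × 5 = 3.535 mm; L = 310 mm.
Weld metal: R_n/Ω = (1/2.0) × 0.6 × 550 × 3.535 × 310 × 10⁻³ = 180.8 kN.
Base metal (shear rupture): R_n/Ω = (1/2.0) × 0.6 × 410 × 8 × 310 × 10⁻³ = 305 kN.
Governing: weld metal.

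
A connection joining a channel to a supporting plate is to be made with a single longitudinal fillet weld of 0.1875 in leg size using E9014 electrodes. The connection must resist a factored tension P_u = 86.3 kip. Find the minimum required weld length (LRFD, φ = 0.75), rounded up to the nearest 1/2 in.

L = 16.5 in

E90XX → F_EXX = 90 ksi.
Throat t_e = 0.707 × 0.1875 = 0.1326 in.
φr_n = 0.75 × 0.6 × 90 × 0.1326 = 5.369 kip/in.
L_req = P_u / φr_n = 86.3 / 5.369 = 16.07 in total.
Round up → use L = 16.5 in.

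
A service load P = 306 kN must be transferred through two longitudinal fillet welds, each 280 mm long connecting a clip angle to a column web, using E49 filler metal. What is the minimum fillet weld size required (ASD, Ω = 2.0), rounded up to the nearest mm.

w = 6 mm

E49XX → F_EXX = 490 MPa.
Total weld length L = 560 mm.
Required throat t_e = P × Ω / (0.6 F_EXX × L) = 306 × 2.0 / (0.6 × 490 × 560 × 10⁻³) = 3.717 mm.
Required leg w = t_e / 0.707 = 5.258 mm → use 6 mm.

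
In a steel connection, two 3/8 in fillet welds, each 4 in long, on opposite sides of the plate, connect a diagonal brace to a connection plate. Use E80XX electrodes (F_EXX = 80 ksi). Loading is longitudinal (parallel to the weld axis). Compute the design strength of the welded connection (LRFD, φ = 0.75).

φR_n ≈ 76.4 kip

Effective throat t_e = 0.707 × 0.375 = 0.2651 in.
Total length L = 8 in; A_we = 0.2651 × 8 = 2.121 in².
F_nw = 0.6 F_EXX = 0.6 × 80 = 48 ksi.
φR_n = 0.75 × 48 × 2.121 = 76.36 kip.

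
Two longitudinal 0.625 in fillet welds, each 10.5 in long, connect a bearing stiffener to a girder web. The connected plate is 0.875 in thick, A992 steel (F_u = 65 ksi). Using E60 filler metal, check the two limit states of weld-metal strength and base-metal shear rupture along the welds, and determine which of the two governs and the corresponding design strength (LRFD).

φR_n ≈ 251 kip (weld metal governs)

E60XX → F_EXX = 60 ksi.
t_e = 0.707 × 0.625 = 0.4419 in; L = 21 in.
Weld metal: φR_n = 0.75 × 0.6 × 60 × 0.4419 × 21 = 250.5 kip.
Base metal (shear rupture): φR_n = 0.75 × 0.6 × 65 × 0.875 × 21 = 537.5 kip.
Governing: weld metal.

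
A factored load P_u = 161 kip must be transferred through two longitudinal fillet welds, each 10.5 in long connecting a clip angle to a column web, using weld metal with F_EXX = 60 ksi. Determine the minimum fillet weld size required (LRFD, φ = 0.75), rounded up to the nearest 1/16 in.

Total weld length L = 21 in.
Required throat t_e = P_u / (φ × 0.6 F_EXX × L) = 161 / (0.75 × 0.6 × 60 × 21) = 0.284 in.
Required leg w = t_e / 0.707 = 0.4016 in → use 7/16 in.

w = 7/16 in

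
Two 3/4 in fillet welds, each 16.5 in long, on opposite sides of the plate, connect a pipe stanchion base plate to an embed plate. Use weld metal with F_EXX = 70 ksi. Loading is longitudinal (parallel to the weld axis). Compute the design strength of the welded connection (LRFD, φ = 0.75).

φR_n ≈ 551 kip

Effective throat t_e = 0.707 × 0.75 = 0.5302 in.
Total length L = 33 in; A_we = 0.5302 × 33 = 17.5 in².
F_nw = 0.6 F_EXX = 0.6 × 70 = 42 ksi.
φR_n = 0.75 × 42 × 17.5 = 551.2 kip.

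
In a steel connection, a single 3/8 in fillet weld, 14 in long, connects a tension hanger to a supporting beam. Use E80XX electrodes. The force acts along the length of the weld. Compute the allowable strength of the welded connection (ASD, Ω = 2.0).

E80XX → F_EXX = 80 ksi.
Effective throat t_e = 0.707 × 0.375 = 0.2651 in.
Total length L = 14 in; A_we = 0.2651 × 14 = 3.712 in².
F_nw = 0.6 F_EXX = 0.6 × 80 = 48 ksi.
R_n = 48 × 3.712 = 178.2 kip; R_n/Ω = 178.2/2.0 = 89.08 kip.

R_n/Ω ≈ 89.1 kip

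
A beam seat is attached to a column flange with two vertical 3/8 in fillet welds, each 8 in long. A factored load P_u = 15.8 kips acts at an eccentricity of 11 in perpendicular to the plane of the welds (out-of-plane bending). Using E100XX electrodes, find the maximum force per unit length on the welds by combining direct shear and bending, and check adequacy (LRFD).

f_max ≈ 8.21 kip/in; adequate

E100XX → F_EXX = 100 ksi.
L_w = 2 × 8 = 16 in; section modulus (unit throat) S = 2 × L²/6 = 21.33 in².
Direct shear f_v = P/L_w = 15.8/16 = 0.9875 kip/in.
Moment M = P × e = 15.8 × 11 = 173.8 kip·in; bending f_b = M/S = 8.147 kip/in.
f_max = √(f_v² + f_b²) = √(0.9875² + 8.147²) = 8.207 kip/in.
φr_n = 0.75 × 0.6 × 100 × (0.707 × 0.375) = 11.93 kip/in → adequate.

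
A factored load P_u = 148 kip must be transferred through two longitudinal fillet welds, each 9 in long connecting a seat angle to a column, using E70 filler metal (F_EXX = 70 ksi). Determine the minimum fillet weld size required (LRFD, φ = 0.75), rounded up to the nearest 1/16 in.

w = 3/8 in

Total weld length L = 18 in.
Required throat t_e = P_u / (φ × 0.6 F_EXX × L) = 148 / (0.75 × 0.6 × 70 × 18) = 0.261 in.
Required leg w = t_e / 0.707 = 0.3692 in → use 3/8 in.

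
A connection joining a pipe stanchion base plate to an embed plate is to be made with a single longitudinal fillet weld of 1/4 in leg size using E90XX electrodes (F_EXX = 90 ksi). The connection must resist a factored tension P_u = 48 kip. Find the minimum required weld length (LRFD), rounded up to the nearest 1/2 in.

Throat t_e = 0.707 × 0.25 = 0.1767 in.
φr_n = 0.75 × 0.6 × 90 × 0.1767 = 7.158 kip/in.
L_req = P_u / φr_n = 48 / 7.158 = 6.705 in total.
Round up → use L = 7 in.

L = 7 in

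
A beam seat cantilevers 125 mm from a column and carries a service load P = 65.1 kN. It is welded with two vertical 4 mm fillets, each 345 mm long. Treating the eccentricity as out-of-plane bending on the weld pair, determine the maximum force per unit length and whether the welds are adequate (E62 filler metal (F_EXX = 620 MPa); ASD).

f_max ≈ 226 N/mm; adequate

L_w = 2 × 345 = 690 mm; section modulus (unit throat) S = 2 × L²/6 = 39680 mm².
Direct shear f_v = P/L_w = 65.1×10³/690 = 94.35 N/mm.
Moment M = P × e = 65.1×10³ × 125 = 8137500 N·mm; bending f_b = M/S = 205.1 N/mm.
f_max = √(f_v² + f_b²) = √(94.35² + 205.1²) = 225.8 N/mm.
r_n/Ω = (1/2.0) × 0.6 × 620 × (0.707 × 4) = 526 N/mm → adequate.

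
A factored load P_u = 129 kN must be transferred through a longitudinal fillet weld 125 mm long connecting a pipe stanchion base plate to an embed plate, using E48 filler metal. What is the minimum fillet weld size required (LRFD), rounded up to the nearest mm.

w = 7 mm

E48XX → F_EXX = 480 MPa.
Total weld length L = 125 mm.
Required throat t_e = P_u / (φ × 0.6 F_EXX × L) = 129 / (0.75 × 0.6 × 480 × 125 × 10⁻³) = 4.778 mm.
Required leg w = t_e / 0.707 = 6.758 mm → use 7 mm.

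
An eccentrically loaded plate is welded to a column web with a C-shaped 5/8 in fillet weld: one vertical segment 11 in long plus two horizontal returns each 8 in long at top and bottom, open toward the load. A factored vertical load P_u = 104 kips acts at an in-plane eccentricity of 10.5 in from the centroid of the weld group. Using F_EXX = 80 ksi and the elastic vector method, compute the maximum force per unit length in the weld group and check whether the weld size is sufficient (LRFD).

f_max ≈ 14 kip/in; adequate

Total weld length L_w = 27 in. Treat welds as unit-width lines.
Centroid: x̄ = 2×8×4 / 27 = 2.37 in from the vertical weld.
Polar moment about centroid: J = I_x + I_y = [11³/12 + 2×8×5.5²] + [11×2.37² + 2(8³/12 + 8×1.63²)] = 784.5 in³.
Direct shear f_v = P/L_w = 104 / 27 = 3.852 kip/in (vertical).
Torsion M = P·e = 104 × 10.5 = 1092 kip·in.
Critical point at (x, y) = (5.63, 5.5) from centroid. f_tx = M·y/J = 7.655 kip/in; f_ty = M·x/J = 7.836 kip/in.
Resultant f_max = √[f_tx² + (f_v + f_ty)²] = √[7.655² + (3.852 + 7.836)²] = 13.97 kip/in.
Capacity per unit length: φr_n = 0.75 × 0.6 × 80 × (0.707 × 0.625) = 15.91 kip/in.
13.97 ≤ 15.91 → adequate.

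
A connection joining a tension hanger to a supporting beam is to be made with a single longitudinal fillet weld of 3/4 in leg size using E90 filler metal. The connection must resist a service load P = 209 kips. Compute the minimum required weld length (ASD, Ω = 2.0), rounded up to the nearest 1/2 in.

E90XX → F_EXX = 90 ksi.
Throat t_e = 0.707 × 0.75 = 0.5302 in.
r_n/Ω = (0.6 × 90 × 0.5302) / 2.0 = 14.32 kip/in.
L_req = P / (r_n/Ω) = 209 / 14.32 = 14.6 in total.
Round up → use L = 15 in.

L = 15 in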